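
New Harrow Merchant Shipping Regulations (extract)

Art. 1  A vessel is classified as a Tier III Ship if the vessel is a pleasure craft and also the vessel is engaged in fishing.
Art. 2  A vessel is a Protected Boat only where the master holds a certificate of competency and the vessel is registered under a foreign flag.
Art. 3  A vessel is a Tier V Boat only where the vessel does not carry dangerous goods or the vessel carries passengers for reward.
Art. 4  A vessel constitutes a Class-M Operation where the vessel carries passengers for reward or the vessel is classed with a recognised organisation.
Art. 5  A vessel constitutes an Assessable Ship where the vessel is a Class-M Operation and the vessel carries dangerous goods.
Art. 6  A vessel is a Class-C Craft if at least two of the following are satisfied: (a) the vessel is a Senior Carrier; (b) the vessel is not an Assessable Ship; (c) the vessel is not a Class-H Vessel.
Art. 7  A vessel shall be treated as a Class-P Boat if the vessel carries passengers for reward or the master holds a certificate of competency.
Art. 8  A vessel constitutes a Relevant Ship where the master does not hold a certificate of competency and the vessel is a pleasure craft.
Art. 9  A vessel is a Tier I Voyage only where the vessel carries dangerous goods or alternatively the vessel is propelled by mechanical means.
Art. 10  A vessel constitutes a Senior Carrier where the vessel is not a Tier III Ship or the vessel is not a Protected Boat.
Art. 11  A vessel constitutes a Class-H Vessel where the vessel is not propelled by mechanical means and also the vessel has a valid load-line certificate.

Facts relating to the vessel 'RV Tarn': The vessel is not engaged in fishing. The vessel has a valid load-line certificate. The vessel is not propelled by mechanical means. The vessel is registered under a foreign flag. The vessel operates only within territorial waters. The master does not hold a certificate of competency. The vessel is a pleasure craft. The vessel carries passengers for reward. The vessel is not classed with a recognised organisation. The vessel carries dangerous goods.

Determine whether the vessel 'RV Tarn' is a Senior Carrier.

Yes

Under article 1: the vessel is a pleasure craft? yes; and the vessel is engaged in fishing? no. So the vessel is not a Tier III Ship.
Under article 2: the master holds a certificate of competency? no; and the vessel is registered under a foreign flag? yes. So the vessel is not a Protected Boat.
Under article 10: not a Tier III Ship (article 1)? yes; or not a Protected Boat (article 2)? yes. So the vessel is a Senior Carrier.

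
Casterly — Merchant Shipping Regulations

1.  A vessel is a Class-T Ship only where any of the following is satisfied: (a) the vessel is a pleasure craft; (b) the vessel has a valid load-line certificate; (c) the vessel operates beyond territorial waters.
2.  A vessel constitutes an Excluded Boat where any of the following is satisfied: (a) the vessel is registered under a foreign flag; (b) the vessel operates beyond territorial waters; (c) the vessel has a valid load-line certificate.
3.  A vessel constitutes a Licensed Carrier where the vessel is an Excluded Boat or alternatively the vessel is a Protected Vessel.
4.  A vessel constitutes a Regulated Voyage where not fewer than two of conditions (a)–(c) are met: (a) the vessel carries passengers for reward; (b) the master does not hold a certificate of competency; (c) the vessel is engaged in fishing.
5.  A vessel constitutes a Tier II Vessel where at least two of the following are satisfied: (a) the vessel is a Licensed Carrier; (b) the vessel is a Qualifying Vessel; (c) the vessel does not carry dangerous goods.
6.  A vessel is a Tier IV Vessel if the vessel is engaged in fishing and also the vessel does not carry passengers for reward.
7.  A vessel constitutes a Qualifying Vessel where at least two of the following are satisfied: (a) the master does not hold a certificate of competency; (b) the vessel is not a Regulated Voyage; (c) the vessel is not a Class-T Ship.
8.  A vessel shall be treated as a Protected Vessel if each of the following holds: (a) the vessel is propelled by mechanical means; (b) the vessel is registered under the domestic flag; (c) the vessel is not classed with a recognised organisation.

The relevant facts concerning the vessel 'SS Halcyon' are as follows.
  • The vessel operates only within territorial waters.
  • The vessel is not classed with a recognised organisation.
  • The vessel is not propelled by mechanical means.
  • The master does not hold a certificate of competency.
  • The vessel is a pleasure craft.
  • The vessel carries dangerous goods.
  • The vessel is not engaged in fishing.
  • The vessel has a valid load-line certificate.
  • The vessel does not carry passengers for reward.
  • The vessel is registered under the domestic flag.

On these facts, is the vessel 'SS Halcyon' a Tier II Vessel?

Under paragraph 2: the vessel is registered under a foreign flag? no; or the vessel operates beyond territorial waters? no; or the vessel has a valid load-line certificate? yes. So the vessel is an Excluded Boat.
Under paragraph 8: the vessel is propelled by mechanical means? no; and the vessel is registered under the domestic flag? yes; and the vessel is not classed with a recognised organisation? yes. So the vessel is not a Protected Vessel.
Under paragraph 3: Excluded Boat (paragraph 2)? yes; or Protected Vessel (paragraph 8)? no. So the vessel is a Licensed Carrier.
Under paragraph 4: the vessel carries passengers for reward? no; the master does not hold a certificate of competency? yes; the vessel is engaged in fishing? no — 1 of 3 hold (need ≥2) → not satisfied.
Under paragraph 1: the vessel is a pleasure craft? yes; or the vessel has a valid load-line certificate? yes; or the vessel operates beyond territorial waters? no. So the vessel is a Class-T Ship.
Under paragraph 7: the master does not hold a certificate of competency? yes; not a Regulated Voyage (paragraph 4)? yes; not a Class-T Ship (paragraph 1)? no — 2 of 3 hold (need ≥2) → satisfied.
Under paragraph 5: Licensed Carrier (paragraph 3)? yes; Qualifying Vessel (paragraph 7)? yes; the vessel does not carry dangerous goods? no — 2 of 3 hold (need ≥2) → satisfied.

Yes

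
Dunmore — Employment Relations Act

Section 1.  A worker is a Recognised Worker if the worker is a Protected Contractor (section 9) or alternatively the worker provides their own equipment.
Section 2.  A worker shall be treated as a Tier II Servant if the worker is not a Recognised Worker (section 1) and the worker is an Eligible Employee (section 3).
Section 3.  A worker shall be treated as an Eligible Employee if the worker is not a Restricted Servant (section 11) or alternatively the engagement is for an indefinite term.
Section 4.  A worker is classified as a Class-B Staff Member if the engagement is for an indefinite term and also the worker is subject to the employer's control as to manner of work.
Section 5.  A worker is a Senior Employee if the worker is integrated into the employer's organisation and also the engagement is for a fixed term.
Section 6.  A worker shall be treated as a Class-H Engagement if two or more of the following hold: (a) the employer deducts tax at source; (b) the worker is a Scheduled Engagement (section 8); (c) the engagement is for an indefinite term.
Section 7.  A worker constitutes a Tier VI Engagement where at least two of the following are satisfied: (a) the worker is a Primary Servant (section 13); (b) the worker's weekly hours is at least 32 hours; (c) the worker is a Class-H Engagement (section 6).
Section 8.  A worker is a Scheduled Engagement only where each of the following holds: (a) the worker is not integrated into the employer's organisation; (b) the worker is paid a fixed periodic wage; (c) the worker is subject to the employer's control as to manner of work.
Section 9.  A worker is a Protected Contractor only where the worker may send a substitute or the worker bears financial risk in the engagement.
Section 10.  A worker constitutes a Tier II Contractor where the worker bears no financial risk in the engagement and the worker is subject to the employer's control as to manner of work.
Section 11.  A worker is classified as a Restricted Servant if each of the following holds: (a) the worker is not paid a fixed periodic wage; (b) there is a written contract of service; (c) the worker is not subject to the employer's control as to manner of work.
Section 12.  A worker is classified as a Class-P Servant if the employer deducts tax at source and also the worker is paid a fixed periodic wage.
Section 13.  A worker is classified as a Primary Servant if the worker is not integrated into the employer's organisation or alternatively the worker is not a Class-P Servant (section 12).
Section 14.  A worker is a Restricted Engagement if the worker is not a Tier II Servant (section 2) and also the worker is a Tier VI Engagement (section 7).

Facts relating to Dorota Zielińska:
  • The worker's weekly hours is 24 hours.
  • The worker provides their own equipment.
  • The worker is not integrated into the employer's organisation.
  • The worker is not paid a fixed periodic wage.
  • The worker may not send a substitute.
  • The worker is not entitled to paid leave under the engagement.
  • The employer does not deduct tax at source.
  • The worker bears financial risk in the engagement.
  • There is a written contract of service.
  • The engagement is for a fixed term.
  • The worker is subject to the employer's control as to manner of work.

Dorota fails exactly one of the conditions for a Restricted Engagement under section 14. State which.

Tier VI Engagement

section 9 — Protected Contractor: [the worker may send a substitute? no] OR [the worker bears financial risk in the engagement? yes] → satisfied.
section 1 — Recognised Worker: [Protected Contractor (section 9)? yes] OR [the worker provides their own equipment? yes] → satisfied.
section 11 — Restricted Servant: [the worker is not paid a fixed periodic wage? yes] AND [there is a written contract of service? yes] AND [the worker is not subject to the employer's control as to manner of work? no] → not satisfied.
section 3 — Eligible Employee: [not a Restricted Servant (section 11)? yes] OR [the engagement is for an indefinite term? no] → satisfied.
section 2 — Tier II Servant: [not a Recognised Worker (section 1)? no] AND [Eligible Employee (section 3)? yes] → not satisfied.
section 12 — Class-P Servant: [the employer deducts tax at source? no] AND [the worker is paid a fixed periodic wage? no] → not satisfied.
section 13 — Primary Servant: [the worker is not integrated into the employer's organisation? yes] OR [not a Class-P Servant (section 12)? yes] → satisfied.
section 8 — Scheduled Engagement: [the worker is not integrated into the employer's organisation? yes] AND [the worker is paid a fixed periodic wage? no] AND [the worker is subject to the employer's control as to manner of work? yes] → not satisfied.
section 6 — Class-H Engagement: the employer deducts tax at source? no; Scheduled Engagement (section 8)? no; the engagement is for an indefinite term? no — 0 of 3 hold (need ≥2) → not satisfied.
section 7 — Tier VI Engagement: Primary Servant (section 13)? yes; worker's weekly hours: 24 hours ≥ 32 hours? no; Class-H Engagement (section 6)? no — 1 of 3 hold (need ≥2) → not satisfied.
section 14 — Restricted Engagement: [not a Tier II Servant (section 2)? yes] AND [Tier VI Engagement (section 7)? no] → not satisfied.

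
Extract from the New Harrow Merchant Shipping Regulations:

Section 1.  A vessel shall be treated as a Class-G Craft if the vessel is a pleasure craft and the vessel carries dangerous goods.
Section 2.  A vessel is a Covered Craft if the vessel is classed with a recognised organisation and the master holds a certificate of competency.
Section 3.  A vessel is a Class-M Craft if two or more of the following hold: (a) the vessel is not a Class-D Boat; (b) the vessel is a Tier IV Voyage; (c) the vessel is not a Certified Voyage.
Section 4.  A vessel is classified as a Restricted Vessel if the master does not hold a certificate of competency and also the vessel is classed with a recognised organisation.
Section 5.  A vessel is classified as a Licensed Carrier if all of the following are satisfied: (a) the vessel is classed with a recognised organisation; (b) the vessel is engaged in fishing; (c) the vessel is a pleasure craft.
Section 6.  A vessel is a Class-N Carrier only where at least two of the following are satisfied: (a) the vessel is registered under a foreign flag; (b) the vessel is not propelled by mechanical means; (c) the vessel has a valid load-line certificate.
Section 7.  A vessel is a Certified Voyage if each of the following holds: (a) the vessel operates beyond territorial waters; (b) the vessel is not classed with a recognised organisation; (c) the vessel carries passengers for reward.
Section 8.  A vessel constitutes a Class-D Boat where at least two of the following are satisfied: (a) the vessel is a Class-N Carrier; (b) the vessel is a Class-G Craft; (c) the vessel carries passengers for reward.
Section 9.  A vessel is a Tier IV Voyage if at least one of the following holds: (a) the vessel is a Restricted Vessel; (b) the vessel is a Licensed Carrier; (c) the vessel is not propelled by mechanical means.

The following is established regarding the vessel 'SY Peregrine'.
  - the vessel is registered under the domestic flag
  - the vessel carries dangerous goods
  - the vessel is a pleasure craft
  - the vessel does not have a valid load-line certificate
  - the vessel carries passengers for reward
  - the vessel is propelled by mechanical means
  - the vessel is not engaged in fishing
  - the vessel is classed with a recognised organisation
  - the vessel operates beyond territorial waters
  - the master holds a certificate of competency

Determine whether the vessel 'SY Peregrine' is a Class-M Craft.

section 6 — Class-N Carrier: the vessel is registered under a foreign flag? no; the vessel is not propelled by mechanical means? no; the vessel has a valid load-line certificate? no — 0 of 3 hold (need ≥2) → not satisfied.
section 1 — Class-G Craft: [the vessel is a pleasure craft? yes] AND [the vessel carries dangerous goods? yes] → satisfied.
section 8 — Class-D Boat: Class-N Carrier (section 6)? no; Class-G Craft (section 1)? yes; the vessel carries passengers for reward? yes — 2 of 3 hold (need ≥2) → satisfied.
section 4 — Restricted Vessel: [the master does not hold a certificate of competency? no] AND [the vessel is classed with a recognised organisation? yes] → not satisfied.
section 5 — Licensed Carrier: [the vessel is classed with a recognised organisation? yes] AND [the vessel is engaged in fishing? no] AND [the vessel is a pleasure craft? yes] → not satisfied.
section 9 — Tier IV Voyage: [Restricted Vessel (section 4)? no] OR [Licensed Carrier (section 5)? no] OR [the vessel is not propelled by mechanical means? no] → not satisfied.
section 7 — Certified Voyage: [the vessel operates beyond territorial waters? yes] AND [the vessel is not classed with a recognised organisation? no] AND [the vessel carries passengers for reward? yes] → not satisfied.
section 3 — Class-M Craft: not a Class-D Boat (section 8)? no; Tier IV Voyage (section 9)? no; not a Certified Voyage (section 7)? yes — 1 of 3 hold (need ≥2) → not satisfied.

No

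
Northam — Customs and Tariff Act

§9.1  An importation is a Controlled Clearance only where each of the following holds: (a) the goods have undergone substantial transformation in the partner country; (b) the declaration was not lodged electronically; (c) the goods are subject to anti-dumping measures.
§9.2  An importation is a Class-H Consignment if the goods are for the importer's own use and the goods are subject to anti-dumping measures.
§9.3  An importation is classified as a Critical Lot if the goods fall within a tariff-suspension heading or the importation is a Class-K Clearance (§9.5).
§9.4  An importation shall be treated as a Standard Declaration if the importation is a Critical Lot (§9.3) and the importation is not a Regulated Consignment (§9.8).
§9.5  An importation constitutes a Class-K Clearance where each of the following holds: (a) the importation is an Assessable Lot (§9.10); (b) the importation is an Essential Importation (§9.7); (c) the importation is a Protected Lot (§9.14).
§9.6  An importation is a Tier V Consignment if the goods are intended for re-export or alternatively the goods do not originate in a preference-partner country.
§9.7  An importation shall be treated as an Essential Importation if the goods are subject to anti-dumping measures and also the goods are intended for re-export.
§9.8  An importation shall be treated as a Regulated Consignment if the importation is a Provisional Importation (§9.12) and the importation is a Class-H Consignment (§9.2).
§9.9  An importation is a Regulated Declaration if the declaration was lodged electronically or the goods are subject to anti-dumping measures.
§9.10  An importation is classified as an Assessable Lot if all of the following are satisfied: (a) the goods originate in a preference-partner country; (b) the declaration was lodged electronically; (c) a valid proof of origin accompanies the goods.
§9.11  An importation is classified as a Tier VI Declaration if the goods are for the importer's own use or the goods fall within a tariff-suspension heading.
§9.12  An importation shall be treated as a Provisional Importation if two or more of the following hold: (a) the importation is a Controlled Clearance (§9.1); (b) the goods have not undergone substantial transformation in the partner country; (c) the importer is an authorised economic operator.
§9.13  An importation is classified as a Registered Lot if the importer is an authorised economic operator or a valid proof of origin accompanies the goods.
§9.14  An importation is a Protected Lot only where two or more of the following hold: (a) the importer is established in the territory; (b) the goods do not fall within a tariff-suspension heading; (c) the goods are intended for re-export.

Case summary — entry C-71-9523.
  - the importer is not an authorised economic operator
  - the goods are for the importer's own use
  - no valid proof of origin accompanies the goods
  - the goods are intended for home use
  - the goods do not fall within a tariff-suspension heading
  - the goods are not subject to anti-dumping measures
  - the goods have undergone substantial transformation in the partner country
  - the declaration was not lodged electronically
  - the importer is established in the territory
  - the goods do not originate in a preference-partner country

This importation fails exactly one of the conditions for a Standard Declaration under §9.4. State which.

Critical Lot

§9.10 — Assessable Lot: [the goods originate in a preference-partner country? no] AND [the declaration was lodged electronically? no] AND [a valid proof of origin accompanies the goods? no] → not satisfied.
§9.7 — Essential Importation: [the goods are subject to anti-dumping measures? no] AND [the goods are intended for re-export? no] → not satisfied.
§9.14 — Protected Lot: the importer is established in the territory? yes; the goods do not fall within a tariff-suspension heading? yes; the goods are intended for re-export? no — 2 of 3 hold (need ≥2) → satisfied.
§9.5 — Class-K Clearance: [Assessable Lot (§9.10)? no] AND [Essential Importation (§9.7)? no] AND [Protected Lot (§9.14)? yes] → not satisfied.
§9.3 — Critical Lot: [the goods fall within a tariff-suspension heading? no] OR [Class-K Clearance (§9.5)? no] → not satisfied.
§9.1 — Controlled Clearance: [the goods have undergone substantial transformation in the partner country? yes] AND [the declaration was not lodged electronically? yes] AND [the goods are subject to anti-dumping measures? no] → not satisfied.
§9.12 — Provisional Importation: Controlled Clearance (§9.1)? no; the goods have not undergone substantial transformation in the partner country? no; the importer is an authorised economic operator? no — 0 of 3 hold (need ≥2) → not satisfied.
§9.2 — Class-H Consignment: [the goods are for the importer's own use? yes] AND [the goods are subject to anti-dumping measures? no] → not satisfied.
§9.8 — Regulated Consignment: [Provisional Importation (§9.12)? no] AND [Class-H Consignment (§9.2)? no] → not satisfied.
§9.4 — Standard Declaration: [Critical Lot (§9.3)? no] AND [not a Regulated Consignment (§9.8)? yes] → not satisfied.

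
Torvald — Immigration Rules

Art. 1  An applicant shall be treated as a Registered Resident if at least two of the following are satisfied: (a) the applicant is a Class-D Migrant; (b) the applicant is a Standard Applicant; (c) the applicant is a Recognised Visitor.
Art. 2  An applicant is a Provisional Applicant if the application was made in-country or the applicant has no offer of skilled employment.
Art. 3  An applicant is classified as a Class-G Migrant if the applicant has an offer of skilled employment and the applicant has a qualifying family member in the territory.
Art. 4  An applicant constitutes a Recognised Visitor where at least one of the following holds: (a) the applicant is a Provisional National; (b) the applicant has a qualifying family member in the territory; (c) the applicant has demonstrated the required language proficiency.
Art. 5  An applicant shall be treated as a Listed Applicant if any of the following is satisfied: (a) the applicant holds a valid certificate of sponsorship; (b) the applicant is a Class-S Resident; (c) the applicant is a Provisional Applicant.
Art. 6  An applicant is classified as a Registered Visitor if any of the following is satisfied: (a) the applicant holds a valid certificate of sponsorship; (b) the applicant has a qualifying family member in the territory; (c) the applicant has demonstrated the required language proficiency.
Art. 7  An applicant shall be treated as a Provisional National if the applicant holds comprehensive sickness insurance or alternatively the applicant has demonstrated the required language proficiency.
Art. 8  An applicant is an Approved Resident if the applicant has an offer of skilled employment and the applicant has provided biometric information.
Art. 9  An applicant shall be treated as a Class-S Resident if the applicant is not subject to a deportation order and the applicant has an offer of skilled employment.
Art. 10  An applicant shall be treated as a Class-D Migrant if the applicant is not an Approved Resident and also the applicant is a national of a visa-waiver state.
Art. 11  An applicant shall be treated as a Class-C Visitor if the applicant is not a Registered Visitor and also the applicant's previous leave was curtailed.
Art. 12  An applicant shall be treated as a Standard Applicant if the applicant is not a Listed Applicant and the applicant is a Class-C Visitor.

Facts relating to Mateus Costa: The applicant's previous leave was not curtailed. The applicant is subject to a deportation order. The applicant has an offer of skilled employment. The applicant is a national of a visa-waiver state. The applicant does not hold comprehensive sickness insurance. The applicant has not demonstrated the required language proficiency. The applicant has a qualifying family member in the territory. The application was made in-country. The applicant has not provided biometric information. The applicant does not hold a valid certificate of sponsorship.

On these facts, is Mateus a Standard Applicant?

No

Under article 9: the applicant is not subject to a deportation order? no; and the applicant has an offer of skilled employment? yes. So the applicant is not a Class-S Resident.
Under article 2: the application was made in-country? yes; or the applicant has no offer of skilled employment? no. So the applicant is a Provisional Applicant.
Under article 5: the applicant holds a valid certificate of sponsorship? no; or Class-S Resident (article 9)? no; or Provisional Applicant (article 2)? yes. So the applicant is a Listed Applicant.
Under article 6: the applicant holds a valid certificate of sponsorship? no; or the applicant has a qualifying family member in the territory? yes; or the applicant has demonstrated the required language proficiency? no. So the applicant is a Registered Visitor.
Under article 11: not a Registered Visitor (article 6)? no; and the applicant's previous leave was curtailed? no. So the applicant is not a Class-C Visitor.
Under article 12: not a Listed Applicant (article 5)? no; and Class-C Visitor (article 11)? no. So the applicant is not a Standard Applicant.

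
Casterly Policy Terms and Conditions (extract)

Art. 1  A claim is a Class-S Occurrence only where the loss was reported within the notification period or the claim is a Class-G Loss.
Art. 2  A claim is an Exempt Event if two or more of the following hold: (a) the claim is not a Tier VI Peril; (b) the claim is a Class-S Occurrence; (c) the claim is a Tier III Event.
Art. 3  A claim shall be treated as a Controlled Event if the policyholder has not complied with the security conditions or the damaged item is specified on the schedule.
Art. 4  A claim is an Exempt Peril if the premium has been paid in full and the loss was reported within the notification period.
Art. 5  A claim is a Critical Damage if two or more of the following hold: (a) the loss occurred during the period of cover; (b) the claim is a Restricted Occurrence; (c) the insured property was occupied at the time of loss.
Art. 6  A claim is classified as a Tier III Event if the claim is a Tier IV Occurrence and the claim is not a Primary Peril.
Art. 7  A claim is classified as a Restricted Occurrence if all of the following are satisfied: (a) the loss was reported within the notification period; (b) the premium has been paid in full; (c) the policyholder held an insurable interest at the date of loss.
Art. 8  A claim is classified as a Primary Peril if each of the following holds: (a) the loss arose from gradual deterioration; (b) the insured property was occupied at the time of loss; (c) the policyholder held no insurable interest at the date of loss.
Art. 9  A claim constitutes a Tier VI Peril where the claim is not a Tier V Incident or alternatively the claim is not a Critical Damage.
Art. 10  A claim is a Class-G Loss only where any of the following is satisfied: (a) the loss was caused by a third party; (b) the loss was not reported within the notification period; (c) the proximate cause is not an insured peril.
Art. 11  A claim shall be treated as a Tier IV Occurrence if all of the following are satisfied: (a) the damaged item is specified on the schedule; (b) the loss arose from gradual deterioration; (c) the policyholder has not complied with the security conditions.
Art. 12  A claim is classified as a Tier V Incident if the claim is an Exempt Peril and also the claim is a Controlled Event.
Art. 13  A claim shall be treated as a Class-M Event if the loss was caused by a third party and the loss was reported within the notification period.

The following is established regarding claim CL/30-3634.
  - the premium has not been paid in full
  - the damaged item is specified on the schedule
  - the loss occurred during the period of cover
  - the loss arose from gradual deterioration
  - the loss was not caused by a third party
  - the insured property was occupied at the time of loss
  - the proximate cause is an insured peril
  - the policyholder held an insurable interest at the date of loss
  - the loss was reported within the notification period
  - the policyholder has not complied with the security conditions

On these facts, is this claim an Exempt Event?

Yes

article 4 — Exempt Peril: [the premium has been paid in full? no] AND [the loss was reported within the notification period? yes] → not satisfied.
article 3 — Controlled Event: [the policyholder has not complied with the security conditions? yes] OR [the damaged item is specified on the schedule? yes] → satisfied.
article 12 — Tier V Incident: [Exempt Peril (article 4)? no] AND [Controlled Event (article 3)? yes] → not satisfied.
article 7 — Restricted Occurrence: [the loss was reported within the notification period? yes] AND [the premium has been paid in full? no] AND [the policyholder held an insurable interest at the date of loss? yes] → not satisfied.
article 5 — Critical Damage: the loss occurred during the period of cover? yes; Restricted Occurrence (article 7)? no; the insured property was occupied at the time of loss? yes — 2 of 3 hold (need ≥2) → satisfied.
article 9 — Tier VI Peril: [not a Tier V Incident (article 12)? yes] OR [not a Critical Damage (article 5)? no] → satisfied.
article 10 — Class-G Loss: [the loss was caused by a third party? no] OR [the loss was not reported within the notification period? no] OR [the proximate cause is not an insured peril? no] → not satisfied.
article 1 — Class-S Occurrence: [the loss was reported within the notification period? yes] OR [Class-G Loss (article 10)? no] → satisfied.
article 11 — Tier IV Occurrence: [the damaged item is specified on the schedule? yes] AND [the loss arose from gradual deterioration? yes] AND [the policyholder has not complied with the security conditions? yes] → satisfied.
article 8 — Primary Peril: [the loss arose from gradual deterioration? yes] AND [the insured property was occupied at the time of loss? yes] AND [the policyholder held no insurable interest at the date of loss? no] → not satisfied.
article 6 — Tier III Event: [Tier IV Occurrence (article 11)? yes] AND [not a Primary Peril (article 8)? yes] → satisfied.
article 2 — Exempt Event: not a Tier VI Peril (article 9)? no; Class-S Occurrence (article 1)? yes; Tier III Event (article 6)? yes — 2 of 3 hold (need ≥2) → satisfied.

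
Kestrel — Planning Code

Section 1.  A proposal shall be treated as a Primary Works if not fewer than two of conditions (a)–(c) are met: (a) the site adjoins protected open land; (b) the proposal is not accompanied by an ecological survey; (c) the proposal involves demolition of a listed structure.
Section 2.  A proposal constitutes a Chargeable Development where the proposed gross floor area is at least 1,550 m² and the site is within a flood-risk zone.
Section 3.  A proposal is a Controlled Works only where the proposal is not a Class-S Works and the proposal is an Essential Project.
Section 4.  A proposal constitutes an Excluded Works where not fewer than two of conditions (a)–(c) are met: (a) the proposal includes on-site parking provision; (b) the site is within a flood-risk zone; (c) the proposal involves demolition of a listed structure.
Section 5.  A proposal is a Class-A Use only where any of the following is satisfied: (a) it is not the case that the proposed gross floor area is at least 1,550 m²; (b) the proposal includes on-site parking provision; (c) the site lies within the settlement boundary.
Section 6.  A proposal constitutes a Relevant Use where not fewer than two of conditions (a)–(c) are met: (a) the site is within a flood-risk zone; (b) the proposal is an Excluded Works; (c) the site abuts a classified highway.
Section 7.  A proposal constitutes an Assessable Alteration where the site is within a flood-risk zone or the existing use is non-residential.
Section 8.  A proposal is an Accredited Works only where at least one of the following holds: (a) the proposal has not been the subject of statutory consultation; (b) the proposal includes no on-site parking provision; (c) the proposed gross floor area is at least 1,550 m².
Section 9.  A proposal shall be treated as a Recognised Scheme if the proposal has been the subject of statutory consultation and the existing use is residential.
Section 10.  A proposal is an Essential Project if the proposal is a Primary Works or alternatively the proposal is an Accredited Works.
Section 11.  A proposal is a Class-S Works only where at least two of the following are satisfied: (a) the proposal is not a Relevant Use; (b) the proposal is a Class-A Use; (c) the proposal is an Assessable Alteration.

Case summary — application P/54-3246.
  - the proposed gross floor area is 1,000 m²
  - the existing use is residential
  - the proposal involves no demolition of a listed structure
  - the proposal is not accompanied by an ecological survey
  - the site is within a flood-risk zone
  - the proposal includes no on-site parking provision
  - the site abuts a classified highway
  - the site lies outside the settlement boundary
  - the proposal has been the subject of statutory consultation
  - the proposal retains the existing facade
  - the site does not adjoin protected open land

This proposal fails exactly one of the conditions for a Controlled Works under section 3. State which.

section 4 — Excluded Works: the proposal includes on-site parking provision? no; the site is within a flood-risk zone? yes; the proposal involves demolition of a listed structure? no — 1 of 3 hold (need ≥2) → not satisfied.
section 6 — Relevant Use: the site is within a flood-risk zone? yes; Excluded Works (section 4)? no; the site abuts a classified highway? yes — 2 of 3 hold (need ≥2) → satisfied.
section 5 — Class-A Use: [proposed gross floor area: 1,000 m² ≥ 1,550 m²? no, so negated condition yes] OR [the proposal includes on-site parking provision? no] OR [the site lies within the settlement boundary? no] → satisfied.
section 7 — Assessable Alteration: [the site is within a flood-risk zone? yes] OR [the existing use is non-residential? no] → satisfied.
section 11 — Class-S Works: not a Relevant Use (section 6)? no; Class-A Use (section 5)? yes; Assessable Alteration (section 7)? yes — 2 of 3 hold (need ≥2) → satisfied.
section 1 — Primary Works: the site adjoins protected open land? no; the proposal is not accompanied by an ecological survey? yes; the proposal involves demolition of a listed structure? no — 1 of 3 hold (need ≥2) → not satisfied.
section 8 — Accredited Works: [the proposal has not been the subject of statutory consultation? no] OR [the proposal includes no on-site parking provision? yes] OR [proposed gross floor area: 1,000 m² ≥ 1,550 m²? no] → satisfied.
section 10 — Essential Project: [Primary Works (section 1)? no] OR [Accredited Works (section 8)? yes] → satisfied.
section 3 — Controlled Works: [not a Class-S Works (section 11)? no] AND [Essential Project (section 10)? yes] → not satisfied.

Class-S Works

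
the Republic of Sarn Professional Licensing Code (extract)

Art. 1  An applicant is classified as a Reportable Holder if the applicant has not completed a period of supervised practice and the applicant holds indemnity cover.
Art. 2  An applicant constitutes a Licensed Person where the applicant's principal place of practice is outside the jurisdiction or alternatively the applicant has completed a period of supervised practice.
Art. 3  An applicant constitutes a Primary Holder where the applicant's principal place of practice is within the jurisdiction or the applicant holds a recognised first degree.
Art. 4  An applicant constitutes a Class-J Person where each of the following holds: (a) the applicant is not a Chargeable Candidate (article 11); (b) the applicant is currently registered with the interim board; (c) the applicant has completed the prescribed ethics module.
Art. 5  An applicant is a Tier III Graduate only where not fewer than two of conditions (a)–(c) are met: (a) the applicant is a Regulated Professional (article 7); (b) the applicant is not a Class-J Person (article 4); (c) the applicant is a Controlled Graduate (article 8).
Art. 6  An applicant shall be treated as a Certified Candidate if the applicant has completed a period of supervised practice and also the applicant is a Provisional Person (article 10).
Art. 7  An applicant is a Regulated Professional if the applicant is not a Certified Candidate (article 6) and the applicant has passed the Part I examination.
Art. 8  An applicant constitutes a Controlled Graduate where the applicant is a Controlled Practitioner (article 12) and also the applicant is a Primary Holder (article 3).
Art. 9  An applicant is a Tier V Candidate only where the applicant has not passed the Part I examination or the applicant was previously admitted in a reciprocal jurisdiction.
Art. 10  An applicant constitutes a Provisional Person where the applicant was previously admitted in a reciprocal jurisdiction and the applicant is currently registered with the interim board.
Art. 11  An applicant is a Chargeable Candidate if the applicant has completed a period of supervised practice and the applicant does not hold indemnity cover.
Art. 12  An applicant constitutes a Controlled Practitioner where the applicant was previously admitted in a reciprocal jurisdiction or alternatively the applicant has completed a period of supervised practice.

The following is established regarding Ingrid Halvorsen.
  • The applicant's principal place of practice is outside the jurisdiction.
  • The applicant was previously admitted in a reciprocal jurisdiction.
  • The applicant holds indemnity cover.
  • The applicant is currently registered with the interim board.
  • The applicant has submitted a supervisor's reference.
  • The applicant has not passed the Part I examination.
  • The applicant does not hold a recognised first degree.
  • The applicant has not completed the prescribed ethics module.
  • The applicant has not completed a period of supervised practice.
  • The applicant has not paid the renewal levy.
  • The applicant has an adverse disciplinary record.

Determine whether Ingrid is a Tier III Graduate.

Under article 10: the applicant was previously admitted in a reciprocal jurisdiction? yes; and the applicant is currently registered with the interim board? yes. So the applicant is a Provisional Person.
Under article 6: the applicant has completed a period of supervised practice? no; and Provisional Person (article 10)? yes. So the applicant is not a Certified Candidate.
Under article 7: not a Certified Candidate (article 6)? yes; and the applicant has passed the Part I examination? no. So the applicant is not a Regulated Professional.
Under article 11: the applicant has completed a period of supervised practice? no; and the applicant does not hold indemnity cover? no. So the applicant is not a Chargeable Candidate.
Under article 4: not a Chargeable Candidate (article 11)? yes; and the applicant is currently registered with the interim board? yes; and the applicant has completed the prescribed ethics module? no. So the applicant is not a Class-J Person.
Under article 12: the applicant was previously admitted in a reciprocal jurisdiction? yes; or the applicant has completed a period of supervised practice? no. So the applicant is a Controlled Practitioner.
Under article 3: the applicant's principal place of practice is within the jurisdiction? no; or the applicant holds a recognised first degree? no. So the applicant is not a Primary Holder.
Under article 8: Controlled Practitioner (article 12)? yes; and Primary Holder (article 3)? no. So the applicant is not a Controlled Graduate.
Under article 5: Regulated Professional (article 7)? no; not a Class-J Person (article 4)? yes; Controlled Graduate (article 8)? no — 1 of 3 hold (need ≥2) → not satisfied.

No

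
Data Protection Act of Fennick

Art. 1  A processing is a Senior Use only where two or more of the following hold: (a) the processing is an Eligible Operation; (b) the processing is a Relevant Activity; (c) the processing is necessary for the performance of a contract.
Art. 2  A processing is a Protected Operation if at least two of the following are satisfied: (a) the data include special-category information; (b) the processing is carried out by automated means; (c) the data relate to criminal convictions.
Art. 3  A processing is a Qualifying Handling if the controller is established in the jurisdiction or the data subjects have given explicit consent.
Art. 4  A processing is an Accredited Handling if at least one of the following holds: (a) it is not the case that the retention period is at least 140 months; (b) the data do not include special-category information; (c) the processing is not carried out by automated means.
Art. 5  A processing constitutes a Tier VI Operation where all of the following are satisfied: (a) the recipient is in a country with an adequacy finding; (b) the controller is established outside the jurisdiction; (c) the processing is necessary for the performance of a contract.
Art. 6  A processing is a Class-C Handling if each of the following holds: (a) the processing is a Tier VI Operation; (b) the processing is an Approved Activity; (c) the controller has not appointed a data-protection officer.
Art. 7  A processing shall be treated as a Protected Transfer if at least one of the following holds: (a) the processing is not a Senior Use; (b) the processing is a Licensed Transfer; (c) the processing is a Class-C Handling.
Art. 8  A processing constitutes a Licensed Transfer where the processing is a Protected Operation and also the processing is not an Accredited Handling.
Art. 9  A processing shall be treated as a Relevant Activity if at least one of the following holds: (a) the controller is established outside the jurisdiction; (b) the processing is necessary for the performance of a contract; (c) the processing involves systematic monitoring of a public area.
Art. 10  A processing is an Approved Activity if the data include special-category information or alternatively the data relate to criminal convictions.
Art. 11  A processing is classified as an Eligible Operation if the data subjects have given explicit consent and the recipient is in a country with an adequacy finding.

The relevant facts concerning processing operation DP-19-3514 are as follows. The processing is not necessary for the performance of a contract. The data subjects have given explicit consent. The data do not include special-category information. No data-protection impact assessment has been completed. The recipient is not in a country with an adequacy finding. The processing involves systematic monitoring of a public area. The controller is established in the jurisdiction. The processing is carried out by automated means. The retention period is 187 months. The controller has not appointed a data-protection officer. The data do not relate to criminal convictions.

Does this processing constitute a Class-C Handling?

Under article 5: the recipient is in a country with an adequacy finding? no; and the controller is established outside the jurisdiction? no; and the processing is necessary for the performance of a contract? no. So the processing is not a Tier VI Operation.
Under article 10: the data include special-category information? no; or the data relate to criminal convictions? no. So the processing is not an Approved Activity.
Under article 6: Tier VI Operation (article 5)? no; and Approved Activity (article 10)? no; and the controller has not appointed a data-protection officer? yes. So the processing is not a Class-C Handling.

No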